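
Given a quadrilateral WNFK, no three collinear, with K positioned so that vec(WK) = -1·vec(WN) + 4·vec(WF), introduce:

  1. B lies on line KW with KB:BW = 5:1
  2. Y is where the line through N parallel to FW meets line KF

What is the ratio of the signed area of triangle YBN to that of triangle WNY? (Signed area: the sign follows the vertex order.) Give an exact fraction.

Set W = (0, 0), N = (1, 0), F = (0, 1), K = (-1, 4); any affine frame gives the same invariant.
1. B lies on line KW with KB:BW = 5:1 ⇒ B = (-1/6, 2/3)
2. Y is where the line through N parallel to FW meets line KF ⇒ Y = (1, -2)
2·[YBN] = -7/3, 2·[WNY] = -2
[YBN]:[WNY] = -7/3:-2 = 7/6

[YBN]:[WNY] = 7/6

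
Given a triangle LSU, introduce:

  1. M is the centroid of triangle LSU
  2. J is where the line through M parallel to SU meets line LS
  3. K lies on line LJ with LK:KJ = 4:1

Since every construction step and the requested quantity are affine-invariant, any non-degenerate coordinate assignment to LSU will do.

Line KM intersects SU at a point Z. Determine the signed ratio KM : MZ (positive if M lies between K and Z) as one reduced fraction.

Choose coordinates L = (0, 0), S = (1, 0), U = (0, 1).
1. M is the centroid of triangle LSU ⇒ M = (1/3, 1/3)
2. J is where the line through M parallel to SU meets line LS ⇒ J = (2/3, 0)
3. K lies on line LJ with LK:KJ = 4:1 ⇒ K = (8/15, 0)
line KM meets SU at Z = (-1/6, 7/6)
M = K + t·(Z−K) with t = 2/7, so KM:MZ = 2/7:5/7

KM:MZ = 2/5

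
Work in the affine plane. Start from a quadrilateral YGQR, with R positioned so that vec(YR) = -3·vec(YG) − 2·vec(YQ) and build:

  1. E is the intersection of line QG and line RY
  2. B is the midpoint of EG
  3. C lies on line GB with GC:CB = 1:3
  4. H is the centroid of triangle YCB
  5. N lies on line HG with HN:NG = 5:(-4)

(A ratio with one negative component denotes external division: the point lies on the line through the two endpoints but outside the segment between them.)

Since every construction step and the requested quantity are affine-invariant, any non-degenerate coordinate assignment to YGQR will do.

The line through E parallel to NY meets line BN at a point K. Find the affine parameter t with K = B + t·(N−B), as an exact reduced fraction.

Assign Y = (0, 0), G = (1, 0), Q = (0, 1), R = (-3, -2) — the answer is frame-independent, so this choice is without loss of generality.
1. E is the intersection of line QG and line RY ⇒ E = (3/5, 2/5)
2. B is the midpoint of EG ⇒ B = (4/5, 1/5)
3. C lies on line GB with GC:CB = 1:3 ⇒ C = (19/20, 1/20)
4. H is the centroid of triangle YCB ⇒ H = (7/12, 1/12)
5. N lies on line HG with HN:NG = 5:(-4) ⇒ N = (8/3, -1/3)
through E parallel to NY: direction (-8/3, 1/3); meets BN at K = (-13/45, 23/45)
K = B + t·(N−B) with t = -7/12

t = -7/12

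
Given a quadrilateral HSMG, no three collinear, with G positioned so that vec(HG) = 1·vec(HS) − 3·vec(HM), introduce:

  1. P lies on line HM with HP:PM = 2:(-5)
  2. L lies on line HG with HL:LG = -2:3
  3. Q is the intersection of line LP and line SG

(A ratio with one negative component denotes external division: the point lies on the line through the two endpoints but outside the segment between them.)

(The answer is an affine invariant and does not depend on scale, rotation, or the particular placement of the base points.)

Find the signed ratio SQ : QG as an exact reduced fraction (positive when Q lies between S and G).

Set H = (0, 0), S = (1, 0), M = (0, 1), G = (1, -3); any affine frame gives the same invariant.
1. P lies on line HM with HP:PM = 2:(-5) ⇒ P = (0, -2/3)
2. L lies on line HG with HL:LG = -2:3 ⇒ L = (-2, 6)
3. Q is the intersection of line LP and line SG ⇒ Q = (1, -4)
Q = S + t·(G−S) with t = 4/3, so SQ:QG = t:(1−t) = 4/3:-1/3

SQ:QG = -4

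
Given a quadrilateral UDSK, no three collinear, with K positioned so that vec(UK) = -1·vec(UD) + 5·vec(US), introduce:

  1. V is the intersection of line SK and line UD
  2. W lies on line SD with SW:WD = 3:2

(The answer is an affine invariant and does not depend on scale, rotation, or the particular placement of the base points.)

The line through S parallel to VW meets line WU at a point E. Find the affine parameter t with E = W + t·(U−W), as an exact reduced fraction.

Choose coordinates U = (0, 0), D = (1, 0), S = (0, 1), K = (-1, 5).
1. V is the intersection of line SK and line UD ⇒ V = (1/4, 0)
2. W lies on line SD with SW:WD = 3:2 ⇒ W = (3/5, 2/5)
through S parallel to VW: direction (7/20, 2/5); meets WU at E = (-21/10, -7/5)
E = W + t·(U−W) with t = 9/2

t = 9/2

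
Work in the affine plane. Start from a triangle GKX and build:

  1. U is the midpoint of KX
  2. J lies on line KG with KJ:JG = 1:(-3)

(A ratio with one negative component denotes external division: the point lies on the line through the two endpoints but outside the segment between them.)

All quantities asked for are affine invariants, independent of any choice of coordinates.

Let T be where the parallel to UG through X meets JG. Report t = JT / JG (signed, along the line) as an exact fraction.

Set G = (0, 0), K = (1, 0), X = (0, 1); any affine frame gives the same invariant.
1. U is the midpoint of KX ⇒ U = (1/2, 1/2)
2. J lies on line KG with KJ:JG = 1:(-3) ⇒ J = (3/2, 0)
through X parallel to UG: direction (-1/2, -1/2); meets JG at T = (-1, 0)
T = J + t·(G−J) with t = 5/3

t = 5/3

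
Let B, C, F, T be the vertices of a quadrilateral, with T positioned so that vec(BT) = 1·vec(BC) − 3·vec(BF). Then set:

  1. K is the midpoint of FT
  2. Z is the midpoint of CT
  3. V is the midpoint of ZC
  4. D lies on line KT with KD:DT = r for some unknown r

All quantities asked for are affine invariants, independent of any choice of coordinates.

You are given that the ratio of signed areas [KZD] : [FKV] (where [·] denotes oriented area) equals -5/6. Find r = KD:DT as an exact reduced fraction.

r = -5

Assign B = (0, 0), C = (1, 0), F = (0, 1), T = (1, -3) — the answer is frame-independent, so this choice is without loss of generality.
1. K is the midpoint of FT ⇒ K = (1/2, -1)
2. Z is the midpoint of CT ⇒ Z = (1, -3/2)
3. V is the midpoint of ZC ⇒ V = (1, -3/4)
4. With KD:DT = r, write λ = r/(r+1) so D = K + λ·(T−K); D is affine-linear in λ
Every point depending on D is an affine combination of D and λ-independent points, so each such coordinate is linear in λ; the λ² term in each signed area is a multiple of (T−K)×(T−K) = 0, so 2·[KZD] and 2·[FKV] are each linear in λ. Evaluating at λ=0 and λ=1:
  2·[KZD] = -3/4·λ,   2·[FKV] = 9/8
So [KZD]:[FKV] = (-3/4·λ) / (9/8). Setting this equal to -5/6:
  -3/4·λ = -5/6·(9/8)  ⇒  λ = 5/4
Then r = λ/(1−λ) = (5/4)/(-1/4) = -5. Check: with r = -5, D = (9/8, -7/2) and [KZD]:[FKV] = -5/6 as required.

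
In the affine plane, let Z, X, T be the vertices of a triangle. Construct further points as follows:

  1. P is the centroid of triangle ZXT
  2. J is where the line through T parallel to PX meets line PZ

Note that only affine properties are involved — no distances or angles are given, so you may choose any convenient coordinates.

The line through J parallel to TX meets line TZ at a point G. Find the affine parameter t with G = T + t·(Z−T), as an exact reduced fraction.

Set Z = (0, 0), X = (1, 0), T = (0, 1); any affine frame gives the same invariant.
1. P is the centroid of triangle ZXT ⇒ P = (1/3, 1/3)
2. J is where the line through T parallel to PX meets line PZ ⇒ J = (2/3, 2/3)
through J parallel to TX: direction (1, -1); meets TZ at G = (0, 4/3)
G = T + t·(Z−T) with t = -1/3

t = -1/3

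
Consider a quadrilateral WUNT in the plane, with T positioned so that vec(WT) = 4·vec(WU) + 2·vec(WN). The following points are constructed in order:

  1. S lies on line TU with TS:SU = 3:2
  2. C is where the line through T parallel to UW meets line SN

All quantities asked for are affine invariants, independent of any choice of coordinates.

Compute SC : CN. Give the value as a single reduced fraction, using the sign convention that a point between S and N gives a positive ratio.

Assign W = (0, 0), U = (1, 0), N = (0, 1), T = (4, 2) — the answer is frame-independent, so this choice is without loss of generality.
1. S lies on line TU with TS:SU = 3:2 ⇒ S = (11/5, 4/5)
2. C is where the line through T parallel to UW meets line SN ⇒ C = (-11, 2)
C = S + t·(N−S) with t = 6, so SC:CN = t:(1−t) = 6:-5

SC:CN = -6/5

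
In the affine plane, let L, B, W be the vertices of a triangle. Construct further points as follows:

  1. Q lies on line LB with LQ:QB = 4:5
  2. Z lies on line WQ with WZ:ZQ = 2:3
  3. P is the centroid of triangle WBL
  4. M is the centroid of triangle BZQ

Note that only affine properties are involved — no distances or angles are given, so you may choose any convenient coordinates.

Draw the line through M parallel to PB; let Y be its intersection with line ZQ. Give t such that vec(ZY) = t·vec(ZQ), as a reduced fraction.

Assign L = (0, 0), B = (1, 0), W = (0, 1) — the answer is frame-independent, so this choice is without loss of generality.
1. Q lies on line LB with LQ:QB = 4:5 ⇒ Q = (4/9, 0)
2. Z lies on line WQ with WZ:ZQ = 2:3 ⇒ Z = (8/45, 3/5)
3. P is the centroid of triangle WBL ⇒ P = (1/3, 1/3)
4. M is the centroid of triangle BZQ ⇒ M = (73/135, 1/5)
through M parallel to PB: direction (2/3, -1/3); meets ZQ at Y = (286/945, 67/210)
Y = Z + t·(Q−Z) with t = 59/126

t = 59/126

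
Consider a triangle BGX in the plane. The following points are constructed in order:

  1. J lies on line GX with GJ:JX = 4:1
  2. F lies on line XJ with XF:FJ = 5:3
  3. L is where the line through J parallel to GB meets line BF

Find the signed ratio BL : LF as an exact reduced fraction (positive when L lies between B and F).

BL:LF = 32/3

Choose coordinates B = (0, 0), G = (1, 0), X = (0, 1).
1. J lies on line GX with GJ:JX = 4:1 ⇒ J = (1/5, 4/5)
2. F lies on line XJ with XF:FJ = 5:3 ⇒ F = (1/8, 7/8)
3. L is where the line through J parallel to GB meets line BF ⇒ L = (4/35, 4/5)
L = B + t·(F−B) with t = 32/35, so BL:LF = t:(1−t) = 32/35:3/35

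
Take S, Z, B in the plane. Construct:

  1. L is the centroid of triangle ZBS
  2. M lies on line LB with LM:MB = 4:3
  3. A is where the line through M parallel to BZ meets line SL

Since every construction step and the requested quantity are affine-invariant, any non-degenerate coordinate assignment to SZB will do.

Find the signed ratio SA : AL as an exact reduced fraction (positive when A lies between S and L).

SA:AL = -9/2

Work in coordinates with S = (0, 0), Z = (1, 0), B = (0, 1).
1. L is the centroid of triangle ZBS ⇒ L = (1/3, 1/3)
2. M lies on line LB with LM:MB = 4:3 ⇒ M = (1/7, 5/7)
3. A is where the line through M parallel to BZ meets line SL ⇒ A = (3/7, 3/7)
A = S + t·(L−S) with t = 9/7, so SA:AL = t:(1−t) = 9/7:-2/7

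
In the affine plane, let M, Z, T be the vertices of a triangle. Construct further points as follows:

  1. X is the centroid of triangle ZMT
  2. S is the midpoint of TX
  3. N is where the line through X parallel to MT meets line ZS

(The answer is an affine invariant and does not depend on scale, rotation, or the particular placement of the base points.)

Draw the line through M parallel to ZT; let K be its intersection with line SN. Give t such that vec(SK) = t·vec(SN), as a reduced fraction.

Set M = (0, 0), Z = (1, 0), T = (0, 1); any affine frame gives the same invariant.
1. X is the centroid of triangle ZMT ⇒ X = (1/3, 1/3)
2. S is the midpoint of TX ⇒ S = (1/6, 2/3)
3. N is where the line through X parallel to MT meets line ZS ⇒ N = (1/3, 8/15)
through M parallel to ZT: direction (-1, 1); meets SN at K = (-4, 4)
K = S + t·(N−S) with t = -25

t = -25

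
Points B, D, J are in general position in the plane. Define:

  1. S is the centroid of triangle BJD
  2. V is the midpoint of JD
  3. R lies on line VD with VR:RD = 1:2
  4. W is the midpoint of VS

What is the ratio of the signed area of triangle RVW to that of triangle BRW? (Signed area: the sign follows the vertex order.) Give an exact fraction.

Assign B = (0, 0), D = (1, 0), J = (0, 1) — the answer is frame-independent, so this choice is without loss of generality.
1. S is the centroid of triangle BJD ⇒ S = (1/3, 1/3)
2. V is the midpoint of JD ⇒ V = (1/2, 1/2)
3. R lies on line VD with VR:RD = 1:2 ⇒ R = (2/3, 1/3)
4. W is the midpoint of VS ⇒ W = (5/12, 5/12)
2·[RVW] = 1/36, 2·[BRW] = 5/36
[RVW]:[BRW] = 1/36:5/36 = 1/5

[RVW]:[BRW] = 1/5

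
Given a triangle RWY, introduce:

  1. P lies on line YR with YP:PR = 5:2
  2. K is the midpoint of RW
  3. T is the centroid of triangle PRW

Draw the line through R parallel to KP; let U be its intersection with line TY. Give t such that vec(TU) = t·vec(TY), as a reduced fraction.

Assign R = (0, 0), W = (1, 0), Y = (0, 1) — the answer is frame-independent, so this choice is without loss of generality.
1. P lies on line YR with YP:PR = 5:2 ⇒ P = (0, 2/7)
2. K is the midpoint of RW ⇒ K = (1/2, 0)
3. T is the centroid of triangle PRW ⇒ T = (1/3, 2/21)
through R parallel to KP: direction (-1/2, 2/7); meets TY at U = (7/15, -4/15)
U = T + t·(Y−T) with t = -2/5

t = -2/5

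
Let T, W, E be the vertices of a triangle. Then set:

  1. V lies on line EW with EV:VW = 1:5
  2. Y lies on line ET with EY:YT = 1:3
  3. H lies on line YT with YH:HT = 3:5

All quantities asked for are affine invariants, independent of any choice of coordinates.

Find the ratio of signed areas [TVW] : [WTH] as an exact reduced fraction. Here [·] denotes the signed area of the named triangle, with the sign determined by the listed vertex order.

[TVW]:[WTH] = 16/9

Choose coordinates T = (0, 0), W = (1, 0), E = (0, 1).
1. V lies on line EW with EV:VW = 1:5 ⇒ V = (1/6, 5/6)
2. Y lies on line ET with EY:YT = 1:3 ⇒ Y = (0, 3/4)
3. H lies on line YT with YH:HT = 3:5 ⇒ H = (0, 15/32)
2·[TVW] = -5/6, 2·[WTH] = -15/32
[TVW]:[WTH] = -5/6:-15/32 = 16/9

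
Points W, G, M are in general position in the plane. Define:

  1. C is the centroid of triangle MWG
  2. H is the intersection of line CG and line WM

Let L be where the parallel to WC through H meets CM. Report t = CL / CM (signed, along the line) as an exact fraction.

t = 1/2

Set W = (0, 0), G = (1, 0), M = (0, 1); any affine frame gives the same invariant.
1. C is the centroid of triangle MWG ⇒ C = (1/3, 1/3)
2. H is the intersection of line CG and line WM ⇒ H = (0, 1/2)
through H parallel to WC: direction (1/3, 1/3); meets CM at L = (1/6, 2/3)
L = C + t·(M−C) with t = 1/2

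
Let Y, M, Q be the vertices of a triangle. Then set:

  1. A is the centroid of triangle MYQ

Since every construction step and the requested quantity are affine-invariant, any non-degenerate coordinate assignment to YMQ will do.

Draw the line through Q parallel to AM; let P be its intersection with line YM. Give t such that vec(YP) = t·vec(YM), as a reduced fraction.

Choose coordinates Y = (0, 0), M = (1, 0), Q = (0, 1).
1. A is the centroid of triangle MYQ ⇒ A = (1/3, 1/3)
through Q parallel to AM: direction (2/3, -1/3); meets YM at P = (2, 0)
P = Y + t·(M−Y) with t = 2

t = 2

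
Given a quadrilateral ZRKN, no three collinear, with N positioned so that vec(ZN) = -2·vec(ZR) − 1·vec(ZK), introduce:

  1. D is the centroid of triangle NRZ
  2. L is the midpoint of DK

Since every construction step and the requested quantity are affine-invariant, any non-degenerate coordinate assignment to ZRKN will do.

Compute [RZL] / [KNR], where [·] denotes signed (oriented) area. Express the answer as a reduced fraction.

[RZL]:[KNR] = -1/12

Set Z = (0, 0), R = (1, 0), K = (0, 1), N = (-2, -1); any affine frame gives the same invariant.
1. D is the centroid of triangle NRZ ⇒ D = (-1/3, -1/3)
2. L is the midpoint of DK ⇒ L = (-1/6, 1/3)
2·[RZL] = -1/3, 2·[KNR] = 4
[RZL]:[KNR] = -1/3:4 = -1/12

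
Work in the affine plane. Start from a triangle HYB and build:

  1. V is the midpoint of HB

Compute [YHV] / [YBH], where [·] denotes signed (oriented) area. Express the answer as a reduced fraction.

[YHV]:[YBH] = -1/2

Assign H = (0, 0), Y = (1, 0), B = (0, 1) — the answer is frame-independent, so this choice is without loss of generality.
1. V is the midpoint of HB ⇒ V = (0, 1/2)
2·[YHV] = -1/2, 2·[YBH] = 1
[YHV]:[YBH] = -1/2:1 = -1/2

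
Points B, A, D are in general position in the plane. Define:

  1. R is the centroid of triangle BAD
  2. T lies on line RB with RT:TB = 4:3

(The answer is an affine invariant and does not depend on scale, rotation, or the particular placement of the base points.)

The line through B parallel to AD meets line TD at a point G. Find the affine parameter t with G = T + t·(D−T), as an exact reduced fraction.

t = -2/5

Assign B = (0, 0), A = (1, 0), D = (0, 1) — the answer is frame-independent, so this choice is without loss of generality.
1. R is the centroid of triangle BAD ⇒ R = (1/3, 1/3)
2. T lies on line RB with RT:TB = 4:3 ⇒ T = (1/7, 1/7)
through B parallel to AD: direction (-1, 1); meets TD at G = (1/5, -1/5)
G = T + t·(D−T) with t = -2/5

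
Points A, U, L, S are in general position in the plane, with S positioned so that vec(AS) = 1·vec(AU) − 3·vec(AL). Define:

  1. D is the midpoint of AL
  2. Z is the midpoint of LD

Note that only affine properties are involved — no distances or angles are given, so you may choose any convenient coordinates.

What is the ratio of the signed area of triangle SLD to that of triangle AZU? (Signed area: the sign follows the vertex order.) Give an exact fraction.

[SLD]:[AZU] = -2/3

Work in coordinates with A = (0, 0), U = (1, 0), L = (0, 1), S = (1, -3).
1. D is the midpoint of AL ⇒ D = (0, 1/2)
2. Z is the midpoint of LD ⇒ Z = (0, 3/4)
2·[SLD] = 1/2, 2·[AZU] = -3/4
[SLD]:[AZU] = 1/2:-3/4 = -2/3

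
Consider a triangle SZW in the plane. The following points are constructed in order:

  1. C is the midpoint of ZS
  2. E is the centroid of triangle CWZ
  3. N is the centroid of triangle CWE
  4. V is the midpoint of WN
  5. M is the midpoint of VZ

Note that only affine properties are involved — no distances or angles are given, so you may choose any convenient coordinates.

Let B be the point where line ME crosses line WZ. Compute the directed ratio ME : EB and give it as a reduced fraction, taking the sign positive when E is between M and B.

Work in coordinates with S = (0, 0), Z = (1, 0), W = (0, 1).
1. C is the midpoint of ZS ⇒ C = (1/2, 0)
2. E is the centroid of triangle CWZ ⇒ E = (1/2, 1/3)
3. N is the centroid of triangle CWE ⇒ N = (1/3, 4/9)
4. V is the midpoint of WN ⇒ V = (1/6, 13/18)
5. M is the midpoint of VZ ⇒ M = (7/12, 13/36)
line ME meets WZ at B = (5/8, 3/8)
E = M + t·(B−M) with t = -2, so ME:EB = -2:3

ME:EB = -2/3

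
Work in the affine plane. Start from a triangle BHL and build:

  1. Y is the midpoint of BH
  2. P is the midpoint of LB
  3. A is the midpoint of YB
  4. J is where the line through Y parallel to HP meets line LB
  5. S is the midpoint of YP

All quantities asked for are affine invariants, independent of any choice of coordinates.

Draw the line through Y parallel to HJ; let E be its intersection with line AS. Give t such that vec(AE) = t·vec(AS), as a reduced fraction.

Set B = (0, 0), H = (1, 0), L = (0, 1); any affine frame gives the same invariant.
1. Y is the midpoint of BH ⇒ Y = (1/2, 0)
2. P is the midpoint of LB ⇒ P = (0, 1/2)
3. A is the midpoint of YB ⇒ A = (1/4, 0)
4. J is where the line through Y parallel to HP meets line LB ⇒ J = (0, 1/4)
5. S is the midpoint of YP ⇒ S = (1/4, 1/4)
through Y parallel to HJ: direction (-1, 1/4); meets AS at E = (1/4, 1/16)
E = A + t·(S−A) with t = 1/4

t = 1/4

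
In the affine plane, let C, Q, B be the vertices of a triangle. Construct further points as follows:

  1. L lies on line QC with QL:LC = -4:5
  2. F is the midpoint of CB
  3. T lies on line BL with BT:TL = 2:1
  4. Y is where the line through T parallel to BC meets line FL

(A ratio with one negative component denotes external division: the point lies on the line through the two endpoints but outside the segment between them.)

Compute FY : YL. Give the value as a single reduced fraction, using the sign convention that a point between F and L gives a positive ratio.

Work in coordinates with C = (0, 0), Q = (1, 0), B = (0, 1).
1. L lies on line QC with QL:LC = -4:5 ⇒ L = (5, 0)
2. F is the midpoint of CB ⇒ F = (0, 1/2)
3. T lies on line BL with BT:TL = 2:1 ⇒ T = (10/3, 1/3)
4. Y is where the line through T parallel to BC meets line FL ⇒ Y = (10/3, 1/6)
Y = F + t·(L−F) with t = 2/3, so FY:YL = t:(1−t) = 2/3:1/3

FY:YL = 2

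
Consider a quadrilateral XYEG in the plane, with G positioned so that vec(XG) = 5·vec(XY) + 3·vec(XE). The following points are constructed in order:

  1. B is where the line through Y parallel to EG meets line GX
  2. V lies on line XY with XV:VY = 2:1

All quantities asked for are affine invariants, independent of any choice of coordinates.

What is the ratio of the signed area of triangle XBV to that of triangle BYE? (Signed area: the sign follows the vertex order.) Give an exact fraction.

[XBV]:[BYE] = 4/21

Assign X = (0, 0), Y = (1, 0), E = (0, 1), G = (5, 3) — the answer is frame-independent, so this choice is without loss of generality.
1. B is where the line through Y parallel to EG meets line GX ⇒ B = (-2, -6/5)
2. V lies on line XY with XV:VY = 2:1 ⇒ V = (2/3, 0)
2·[XBV] = 4/5, 2·[BYE] = 21/5
[XBV]:[BYE] = 4/5:21/5 = 4/21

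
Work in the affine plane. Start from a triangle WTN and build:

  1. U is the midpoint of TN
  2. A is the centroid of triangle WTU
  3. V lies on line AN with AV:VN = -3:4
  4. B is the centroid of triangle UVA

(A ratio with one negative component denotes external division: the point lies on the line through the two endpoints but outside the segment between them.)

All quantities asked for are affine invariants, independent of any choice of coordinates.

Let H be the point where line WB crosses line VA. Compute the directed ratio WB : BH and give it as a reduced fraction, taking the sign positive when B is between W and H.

WB:BH = -10

Set W = (0, 0), T = (1, 0), N = (0, 1); any affine frame gives the same invariant.
1. U is the midpoint of TN ⇒ U = (1/2, 1/2)
2. A is the centroid of triangle WTU ⇒ A = (1/2, 1/6)
3. V lies on line AN with AV:VN = -3:4 ⇒ V = (2, -7/3)
4. B is the centroid of triangle UVA ⇒ B = (1, -5/9)
line WB meets VA at H = (9/10, -1/2)
B = W + t·(H−W) with t = 10/9, so WB:BH = 10/9:-1/9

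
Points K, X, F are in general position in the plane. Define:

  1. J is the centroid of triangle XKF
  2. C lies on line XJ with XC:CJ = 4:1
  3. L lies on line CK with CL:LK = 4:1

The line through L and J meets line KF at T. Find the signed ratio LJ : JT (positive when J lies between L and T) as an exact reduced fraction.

Set K = (0, 0), X = (1, 0), F = (0, 1); any affine frame gives the same invariant.
1. J is the centroid of triangle XKF ⇒ J = (1/3, 1/3)
2. C lies on line XJ with XC:CJ = 4:1 ⇒ C = (7/15, 4/15)
3. L lies on line CK with CL:LK = 4:1 ⇒ L = (7/75, 4/75)
line LJ meets KF at T = (0, -1/18)
J = L + t·(T−L) with t = -18/7, so LJ:JT = -18/7:25/7

LJ:JT = -18/25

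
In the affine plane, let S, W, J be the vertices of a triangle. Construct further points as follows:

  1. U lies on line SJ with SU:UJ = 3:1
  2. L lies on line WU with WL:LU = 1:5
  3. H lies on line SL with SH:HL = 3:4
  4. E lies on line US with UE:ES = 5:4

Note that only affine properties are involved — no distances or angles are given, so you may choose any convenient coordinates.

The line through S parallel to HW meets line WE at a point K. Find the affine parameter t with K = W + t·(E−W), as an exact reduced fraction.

Choose coordinates S = (0, 0), W = (1, 0), J = (0, 1).
1. U lies on line SJ with SU:UJ = 3:1 ⇒ U = (0, 3/4)
2. L lies on line WU with WL:LU = 1:5 ⇒ L = (5/6, 1/8)
3. H lies on line SL with SH:HL = 3:4 ⇒ H = (5/14, 3/56)
4. E lies on line US with UE:ES = 5:4 ⇒ E = (0, 1/3)
through S parallel to HW: direction (9/14, -3/56); meets WE at K = (4/3, -1/9)
K = W + t·(E−W) with t = -1/3

t = -1/3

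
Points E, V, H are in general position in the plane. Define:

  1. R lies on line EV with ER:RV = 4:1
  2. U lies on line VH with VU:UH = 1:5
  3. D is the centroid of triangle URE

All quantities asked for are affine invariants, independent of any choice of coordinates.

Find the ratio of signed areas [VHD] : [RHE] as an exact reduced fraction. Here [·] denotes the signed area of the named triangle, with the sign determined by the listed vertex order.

[VHD]:[RHE] = 1/2

Choose coordinates E = (0, 0), V = (1, 0), H = (0, 1).
1. R lies on line EV with ER:RV = 4:1 ⇒ R = (4/5, 0)
2. U lies on line VH with VU:UH = 1:5 ⇒ U = (5/6, 1/6)
3. D is the centroid of triangle URE ⇒ D = (49/90, 1/18)
2·[VHD] = 2/5, 2·[RHE] = 4/5
[VHD]:[RHE] = 2/5:4/5 = 1/2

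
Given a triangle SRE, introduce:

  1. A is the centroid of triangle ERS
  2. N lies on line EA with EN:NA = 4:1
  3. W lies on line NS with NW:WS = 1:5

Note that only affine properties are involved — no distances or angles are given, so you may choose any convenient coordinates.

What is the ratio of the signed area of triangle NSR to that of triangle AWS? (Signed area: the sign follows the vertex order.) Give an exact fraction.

Assign S = (0, 0), R = (1, 0), E = (0, 1) — the answer is frame-independent, so this choice is without loss of generality.
1. A is the centroid of triangle ERS ⇒ A = (1/3, 1/3)
2. N lies on line EA with EN:NA = 4:1 ⇒ N = (4/15, 7/15)
3. W lies on line NS with NW:WS = 1:5 ⇒ W = (2/9, 7/18)
2·[NSR] = 7/15, 2·[AWS] = 1/18
[NSR]:[AWS] = 7/15:1/18 = 42/5

[NSR]:[AWS] = 42/5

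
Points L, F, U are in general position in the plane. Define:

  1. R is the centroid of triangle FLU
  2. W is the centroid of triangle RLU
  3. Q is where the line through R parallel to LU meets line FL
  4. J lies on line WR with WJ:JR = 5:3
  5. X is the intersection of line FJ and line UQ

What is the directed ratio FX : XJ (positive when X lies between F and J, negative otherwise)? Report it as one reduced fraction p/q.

Assign L = (0, 0), F = (1, 0), U = (0, 1) — the answer is frame-independent, so this choice is without loss of generality.
1. R is the centroid of triangle FLU ⇒ R = (1/3, 1/3)
2. W is the centroid of triangle RLU ⇒ W = (1/9, 4/9)
3. Q is where the line through R parallel to LU meets line FL ⇒ Q = (1/3, 0)
4. J lies on line WR with WJ:JR = 5:3 ⇒ J = (1/4, 3/8)
5. X is the intersection of line FJ and line UQ ⇒ X = (1/5, 2/5)
X = F + t·(J−F) with t = 16/15, so FX:XJ = t:(1−t) = 16/15:-1/15

FX:XJ = -16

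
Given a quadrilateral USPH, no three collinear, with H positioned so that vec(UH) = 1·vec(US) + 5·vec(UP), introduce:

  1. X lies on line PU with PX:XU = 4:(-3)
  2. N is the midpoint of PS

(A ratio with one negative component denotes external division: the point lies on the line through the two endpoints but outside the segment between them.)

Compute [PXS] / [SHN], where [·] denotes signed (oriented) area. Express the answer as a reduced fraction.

Set U = (0, 0), S = (1, 0), P = (0, 1), H = (1, 5); any affine frame gives the same invariant.
1. X lies on line PU with PX:XU = 4:(-3) ⇒ X = (0, -3)
2. N is the midpoint of PS ⇒ N = (1/2, 1/2)
2·[PXS] = 4, 2·[SHN] = 5/2
[PXS]:[SHN] = 4:5/2 = 8/5

[PXS]:[SHN] = 8/5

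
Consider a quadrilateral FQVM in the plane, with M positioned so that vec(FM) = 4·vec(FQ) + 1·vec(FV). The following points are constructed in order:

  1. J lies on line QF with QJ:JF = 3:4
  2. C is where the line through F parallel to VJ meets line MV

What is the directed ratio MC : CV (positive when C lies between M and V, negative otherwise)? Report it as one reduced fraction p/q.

Work in coordinates with F = (0, 0), Q = (1, 0), V = (0, 1), M = (4, 1).
1. J lies on line QF with QJ:JF = 3:4 ⇒ J = (4/7, 0)
2. C is where the line through F parallel to VJ meets line MV ⇒ C = (-4/7, 1)
C = M + t·(V−M) with t = 8/7, so MC:CV = t:(1−t) = 8/7:-1/7

MC:CV = -8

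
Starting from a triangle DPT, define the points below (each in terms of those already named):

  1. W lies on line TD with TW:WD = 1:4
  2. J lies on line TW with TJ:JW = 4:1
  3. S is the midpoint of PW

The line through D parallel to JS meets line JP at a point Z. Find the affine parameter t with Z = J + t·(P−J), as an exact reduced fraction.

t = -21

Set D = (0, 0), P = (1, 0), T = (0, 1); any affine frame gives the same invariant.
1. W lies on line TD with TW:WD = 1:4 ⇒ W = (0, 4/5)
2. J lies on line TW with TJ:JW = 4:1 ⇒ J = (0, 21/25)
3. S is the midpoint of PW ⇒ S = (1/2, 2/5)
through D parallel to JS: direction (1/2, -11/25); meets JP at Z = (-21, 462/25)
Z = J + t·(P−J) with t = -21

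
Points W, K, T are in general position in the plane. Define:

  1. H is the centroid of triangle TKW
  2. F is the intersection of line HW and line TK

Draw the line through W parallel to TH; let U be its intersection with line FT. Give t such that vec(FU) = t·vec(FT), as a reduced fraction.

t = 3

Set W = (0, 0), K = (1, 0), T = (0, 1); any affine frame gives the same invariant.
1. H is the centroid of triangle TKW ⇒ H = (1/3, 1/3)
2. F is the intersection of line HW and line TK ⇒ F = (1/2, 1/2)
through W parallel to TH: direction (1/3, -2/3); meets FT at U = (-1, 2)
U = F + t·(T−F) with t = 3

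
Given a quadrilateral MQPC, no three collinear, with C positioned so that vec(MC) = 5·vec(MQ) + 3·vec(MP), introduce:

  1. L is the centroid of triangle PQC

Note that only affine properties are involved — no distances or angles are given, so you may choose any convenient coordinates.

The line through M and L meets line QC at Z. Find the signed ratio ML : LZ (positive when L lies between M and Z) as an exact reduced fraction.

ML:LZ = 2/7

Set M = (0, 0), Q = (1, 0), P = (0, 1), C = (5, 3); any affine frame gives the same invariant.
1. L is the centroid of triangle PQC ⇒ L = (2, 4/3)
line ML meets QC at Z = (9, 6)
L = M + t·(Z−M) with t = 2/9, so ML:LZ = 2/9:7/9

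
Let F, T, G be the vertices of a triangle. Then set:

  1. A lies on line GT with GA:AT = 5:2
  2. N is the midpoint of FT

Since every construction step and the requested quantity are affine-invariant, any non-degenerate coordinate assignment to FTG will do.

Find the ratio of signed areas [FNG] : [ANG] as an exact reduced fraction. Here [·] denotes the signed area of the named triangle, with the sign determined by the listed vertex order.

Set F = (0, 0), T = (1, 0), G = (0, 1); any affine frame gives the same invariant.
1. A lies on line GT with GA:AT = 5:2 ⇒ A = (5/7, 2/7)
2. N is the midpoint of FT ⇒ N = (1/2, 0)
2·[FNG] = 1/2, 2·[ANG] = -5/14
[FNG]:[ANG] = 1/2:-5/14 = -7/5

[FNG]:[ANG] = -7/5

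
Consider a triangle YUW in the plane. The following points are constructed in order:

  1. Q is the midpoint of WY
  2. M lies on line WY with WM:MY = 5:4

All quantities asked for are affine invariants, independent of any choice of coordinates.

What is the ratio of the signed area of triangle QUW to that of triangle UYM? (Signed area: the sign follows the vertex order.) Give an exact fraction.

[QUW]:[UYM] = -9/8

Set Y = (0, 0), U = (1, 0), W = (0, 1); any affine frame gives the same invariant.
1. Q is the midpoint of WY ⇒ Q = (0, 1/2)
2. M lies on line WY with WM:MY = 5:4 ⇒ M = (0, 4/9)
2·[QUW] = 1/2, 2·[UYM] = -4/9
[QUW]:[UYM] = 1/2:-4/9 = -9/8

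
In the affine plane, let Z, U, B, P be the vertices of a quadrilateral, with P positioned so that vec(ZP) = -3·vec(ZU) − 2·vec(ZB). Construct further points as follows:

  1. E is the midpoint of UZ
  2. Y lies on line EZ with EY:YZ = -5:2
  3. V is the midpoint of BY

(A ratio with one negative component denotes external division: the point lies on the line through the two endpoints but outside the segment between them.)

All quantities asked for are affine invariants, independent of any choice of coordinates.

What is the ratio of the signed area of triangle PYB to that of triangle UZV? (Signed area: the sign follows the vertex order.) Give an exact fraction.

Set Z = (0, 0), U = (1, 0), B = (0, 1), P = (-3, -2); any affine frame gives the same invariant.
1. E is the midpoint of UZ ⇒ E = (1/2, 0)
2. Y lies on line EZ with EY:YZ = -5:2 ⇒ Y = (-1/3, 0)
3. V is the midpoint of BY ⇒ V = (-1/6, 1/2)
2·[PYB] = 2, 2·[UZV] = -1/2
[PYB]:[UZV] = 2:-1/2 = -4

[PYB]:[UZV] = -4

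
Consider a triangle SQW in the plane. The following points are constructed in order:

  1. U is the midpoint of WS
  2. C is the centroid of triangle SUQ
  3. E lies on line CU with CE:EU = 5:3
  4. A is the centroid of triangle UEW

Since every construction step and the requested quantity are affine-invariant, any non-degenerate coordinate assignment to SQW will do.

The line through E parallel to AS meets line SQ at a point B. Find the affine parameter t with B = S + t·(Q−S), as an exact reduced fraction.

t = 1/10

Work in coordinates with S = (0, 0), Q = (1, 0), W = (0, 1).
1. U is the midpoint of WS ⇒ U = (0, 1/2)
2. C is the centroid of triangle SUQ ⇒ C = (1/3, 1/6)
3. E lies on line CU with CE:EU = 5:3 ⇒ E = (1/8, 3/8)
4. A is the centroid of triangle UEW ⇒ A = (1/24, 5/8)
through E parallel to AS: direction (-1/24, -5/8); meets SQ at B = (1/10, 0)
B = S + t·(Q−S) with t = 1/10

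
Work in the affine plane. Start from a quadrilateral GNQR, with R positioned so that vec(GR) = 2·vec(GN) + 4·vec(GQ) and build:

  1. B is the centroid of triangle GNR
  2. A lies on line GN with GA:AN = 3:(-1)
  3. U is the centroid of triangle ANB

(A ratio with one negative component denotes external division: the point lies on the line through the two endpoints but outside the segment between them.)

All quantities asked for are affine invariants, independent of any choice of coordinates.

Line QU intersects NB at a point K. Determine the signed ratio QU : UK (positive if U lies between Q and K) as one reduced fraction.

QU:UK = -7

Choose coordinates G = (0, 0), N = (1, 0), Q = (0, 1), R = (2, 4).
1. B is the centroid of triangle GNR ⇒ B = (1, 4/3)
2. A lies on line GN with GA:AN = 3:(-1) ⇒ A = (3/2, 0)
3. U is the centroid of triangle ANB ⇒ U = (7/6, 4/9)
line QU meets NB at K = (1, 11/21)
U = Q + t·(K−Q) with t = 7/6, so QU:UK = 7/6:-1/6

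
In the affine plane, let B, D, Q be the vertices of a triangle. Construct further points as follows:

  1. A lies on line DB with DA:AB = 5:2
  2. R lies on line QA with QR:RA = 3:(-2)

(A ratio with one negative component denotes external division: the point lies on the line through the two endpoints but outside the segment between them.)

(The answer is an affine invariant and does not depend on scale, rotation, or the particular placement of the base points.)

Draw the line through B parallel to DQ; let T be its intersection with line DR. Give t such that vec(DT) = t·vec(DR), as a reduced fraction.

t = 7/15

Work in coordinates with B = (0, 0), D = (1, 0), Q = (0, 1).
1. A lies on line DB with DA:AB = 5:2 ⇒ A = (2/7, 0)
2. R lies on line QA with QR:RA = 3:(-2) ⇒ R = (6/7, -2)
through B parallel to DQ: direction (-1, 1); meets DR at T = (14/15, -14/15)
T = D + t·(R−D) with t = 7/15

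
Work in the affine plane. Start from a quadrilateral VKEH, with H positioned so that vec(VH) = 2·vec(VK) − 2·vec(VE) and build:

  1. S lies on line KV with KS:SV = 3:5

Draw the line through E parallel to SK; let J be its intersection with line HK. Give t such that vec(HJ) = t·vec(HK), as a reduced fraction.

t = 3/2

Set V = (0, 0), K = (1, 0), E = (0, 1), H = (2, -2); any affine frame gives the same invariant.
1. S lies on line KV with KS:SV = 3:5 ⇒ S = (5/8, 0)
through E parallel to SK: direction (3/8, 0); meets HK at J = (1/2, 1)
J = H + t·(K−H) with t = 3/2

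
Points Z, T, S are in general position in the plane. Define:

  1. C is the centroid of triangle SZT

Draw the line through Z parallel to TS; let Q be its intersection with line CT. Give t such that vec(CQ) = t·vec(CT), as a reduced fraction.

Work in coordinates with Z = (0, 0), T = (1, 0), S = (0, 1).
1. C is the centroid of triangle SZT ⇒ C = (1/3, 1/3)
through Z parallel to TS: direction (-1, 1); meets CT at Q = (-1, 1)
Q = C + t·(T−C) with t = -2

t = -2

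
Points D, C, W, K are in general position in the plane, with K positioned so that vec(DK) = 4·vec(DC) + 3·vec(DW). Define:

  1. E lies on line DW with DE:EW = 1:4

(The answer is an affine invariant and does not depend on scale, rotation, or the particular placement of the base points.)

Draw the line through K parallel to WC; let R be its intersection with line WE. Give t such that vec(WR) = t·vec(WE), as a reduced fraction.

Choose coordinates D = (0, 0), C = (1, 0), W = (0, 1), K = (4, 3).
1. E lies on line DW with DE:EW = 1:4 ⇒ E = (0, 1/5)
through K parallel to WC: direction (1, -1); meets WE at R = (0, 7)
R = W + t·(E−W) with t = -15/2

t = -15/2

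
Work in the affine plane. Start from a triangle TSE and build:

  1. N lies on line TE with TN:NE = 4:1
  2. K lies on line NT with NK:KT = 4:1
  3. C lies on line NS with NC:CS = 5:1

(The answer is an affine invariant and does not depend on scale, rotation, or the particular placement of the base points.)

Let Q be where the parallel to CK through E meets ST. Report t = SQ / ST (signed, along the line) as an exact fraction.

t = -121/4

Work in coordinates with T = (0, 0), S = (1, 0), E = (0, 1).
1. N lies on line TE with TN:NE = 4:1 ⇒ N = (0, 4/5)
2. K lies on line NT with NK:KT = 4:1 ⇒ K = (0, 4/25)
3. C lies on line NS with NC:CS = 5:1 ⇒ C = (5/6, 2/15)
through E parallel to CK: direction (-5/6, 2/75); meets ST at Q = (125/4, 0)
Q = S + t·(T−S) with t = -121/4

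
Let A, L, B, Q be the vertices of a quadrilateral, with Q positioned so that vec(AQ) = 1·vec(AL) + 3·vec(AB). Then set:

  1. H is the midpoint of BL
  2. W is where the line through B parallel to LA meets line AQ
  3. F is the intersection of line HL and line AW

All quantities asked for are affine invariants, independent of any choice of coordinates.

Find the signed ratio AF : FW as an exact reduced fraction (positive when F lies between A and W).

AF:FW = 3

Choose coordinates A = (0, 0), L = (1, 0), B = (0, 1), Q = (1, 3).
1. H is the midpoint of BL ⇒ H = (1/2, 1/2)
2. W is where the line through B parallel to LA meets line AQ ⇒ W = (1/3, 1)
3. F is the intersection of line HL and line AW ⇒ F = (1/4, 3/4)
F = A + t·(W−A) with t = 3/4, so AF:FW = t:(1−t) = 3/4:1/4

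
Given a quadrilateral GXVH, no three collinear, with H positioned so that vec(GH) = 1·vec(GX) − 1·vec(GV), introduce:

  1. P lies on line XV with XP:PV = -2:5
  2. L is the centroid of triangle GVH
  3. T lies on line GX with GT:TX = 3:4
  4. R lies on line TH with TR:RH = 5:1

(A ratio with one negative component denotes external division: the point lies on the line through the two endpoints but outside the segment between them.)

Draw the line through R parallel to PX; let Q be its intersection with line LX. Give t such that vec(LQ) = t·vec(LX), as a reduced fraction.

Work in coordinates with G = (0, 0), X = (1, 0), V = (0, 1), H = (1, -1).
1. P lies on line XV with XP:PV = -2:5 ⇒ P = (5/3, -2/3)
2. L is the centroid of triangle GVH ⇒ L = (1/3, 0)
3. T lies on line GX with GT:TX = 3:4 ⇒ T = (3/7, 0)
4. R lies on line TH with TR:RH = 5:1 ⇒ R = (19/21, -5/6)
through R parallel to PX: direction (-2/3, 2/3); meets LX at Q = (1/14, 0)
Q = L + t·(X−L) with t = -11/28

t = -11/28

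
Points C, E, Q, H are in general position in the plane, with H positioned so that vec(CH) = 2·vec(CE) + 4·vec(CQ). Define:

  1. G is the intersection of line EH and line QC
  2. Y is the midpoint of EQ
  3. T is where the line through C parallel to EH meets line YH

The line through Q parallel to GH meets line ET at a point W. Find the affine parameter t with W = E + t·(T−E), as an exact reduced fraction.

t = 5/4

Assign C = (0, 0), E = (1, 0), Q = (0, 1), H = (2, 4) — the answer is frame-independent, so this choice is without loss of generality.
1. G is the intersection of line EH and line QC ⇒ G = (0, -4)
2. Y is the midpoint of EQ ⇒ Y = (1/2, 1/2)
3. T is where the line through C parallel to EH meets line YH ⇒ T = (-2/5, -8/5)
through Q parallel to GH: direction (2, 8); meets ET at W = (-3/4, -2)
W = E + t·(T−E) with t = 5/4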